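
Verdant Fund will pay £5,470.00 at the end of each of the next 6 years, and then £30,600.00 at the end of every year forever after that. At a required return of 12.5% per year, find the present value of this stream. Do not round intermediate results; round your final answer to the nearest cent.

PV of 6-year annuity: £5,470.00 × [1 − (1+0.125)^−6] / 0.125 = 22174.49674
Perpetuity value at year 6: £30,600.00 / 0.125 = 244800.00000
PV of perpetuity: 244800.00000 / (1+0.125)^6 = 120752.54111
Total PV = 22174.49674 + 120752.54111 = 142927.03785

£142927.04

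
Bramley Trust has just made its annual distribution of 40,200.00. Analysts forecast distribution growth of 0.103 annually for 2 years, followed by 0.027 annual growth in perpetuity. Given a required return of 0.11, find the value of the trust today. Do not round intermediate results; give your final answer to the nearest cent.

570801.60

D_1 = 44340.60000
D_2 = 48907.68180
Terminal value at year 2: TV = D_2×(1+g_2)/(r−g_2) = 50228.18921/0.083 = 605158.90613
P_0 = D_1/(1+r)^1 + D_2/(1+r)^2 + TV/(1+r)^2
    = 39946.48649 + 39694.57171 + 491160.54389 = 570801.60208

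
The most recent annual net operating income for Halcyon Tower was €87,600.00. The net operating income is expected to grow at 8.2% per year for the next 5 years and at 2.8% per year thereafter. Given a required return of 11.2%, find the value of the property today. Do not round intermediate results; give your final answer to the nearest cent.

D_1 = 94783.20000
D_2 = 102555.42240
D_3 = 110964.96704
D_4 = 120064.09433
D_5 = 129909.35007
Terminal value at year 5: TV = D_5×(1+g_2)/(r−g_2) = 133546.81187/0.084 = 1589842.99847
P_0 = D_1/(1+r)^1 + D_2/(1+r)^2 + D_3/(1+r)^3 + D_4/(1+r)^4 + D_5/(1+r)^5 + TV/(1+r)^5
    = 85236.69065 + 82937.13964 + 80699.62688 + 78522.47867 + 76404.06648 + 935040.24215 = 1338840.24447

€1338840.24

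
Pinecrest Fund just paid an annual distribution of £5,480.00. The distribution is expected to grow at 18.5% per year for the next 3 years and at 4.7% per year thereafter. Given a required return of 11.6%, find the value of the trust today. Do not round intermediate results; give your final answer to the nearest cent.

£118107.84

D_1 = 6493.80000
D_2 = 7695.15300
D_3 = 9118.75631
Terminal value at year 3: TV = D_3×(1+g_2)/(r−g_2) = 9547.33785/0.069 = 138367.21524
P_0 = D_1/(1+r)^1 + D_2/(1+r)^2 + D_3/(1+r)^3 + TV/(1+r)^3
    = 5818.81720 + 6178.58278 + 6560.59193 + 99549.85153 = 118107.84346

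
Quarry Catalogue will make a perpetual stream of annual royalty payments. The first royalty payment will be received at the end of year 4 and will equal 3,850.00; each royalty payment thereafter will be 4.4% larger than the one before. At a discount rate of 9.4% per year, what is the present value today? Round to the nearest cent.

Value at end of year 3: C₁ / (r − g) = 3,850.00 / (0.094 − 0.044) = 77,000.0000
Discount to today: PV = 77,000.0000 / (1 + 0.094)^3 = 77,000.0000 / 1.309339 = 58,808.32

58808.32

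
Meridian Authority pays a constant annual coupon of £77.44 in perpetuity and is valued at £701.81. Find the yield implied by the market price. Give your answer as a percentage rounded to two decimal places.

11.03%

P = C/r ⇒ r = C/P = £77.44/£701.81 = 0.110343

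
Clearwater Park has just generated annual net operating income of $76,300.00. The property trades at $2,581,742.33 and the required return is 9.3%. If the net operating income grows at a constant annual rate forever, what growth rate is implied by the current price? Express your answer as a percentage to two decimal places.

P = D₀(1+g)/(r−g) ⇒ P(r−g) = D₀(1+g) ⇒ g(P+D₀) = P·r − D₀
g = (P·r − D₀)/(P + D₀) = ($2,581,742.33×0.093 − $76,300.00) / ($2,581,742.33 + $76,300.00) = 0.061625

6.16%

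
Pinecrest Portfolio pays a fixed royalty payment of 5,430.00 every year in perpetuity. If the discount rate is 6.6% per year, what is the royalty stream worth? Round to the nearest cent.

82272.73

Level perpetuity: PV = C / r = 5,430.00 / 0.066 = 82,272.73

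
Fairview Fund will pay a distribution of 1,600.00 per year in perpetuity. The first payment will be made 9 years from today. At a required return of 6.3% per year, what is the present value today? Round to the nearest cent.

15578.06

Value at end of year 8: C / r = 1,600.00 / 0.063 = 25,396.8254
Discount to today: PV = 25,396.8254 / (1 + 0.063)^8 = 25,396.8254 / 1.630295 = 15,578.06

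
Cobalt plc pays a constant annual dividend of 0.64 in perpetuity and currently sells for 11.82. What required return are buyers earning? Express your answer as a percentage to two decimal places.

5.41%

P = C/r ⇒ r = C/P = 0.64/11.82 = 0.054146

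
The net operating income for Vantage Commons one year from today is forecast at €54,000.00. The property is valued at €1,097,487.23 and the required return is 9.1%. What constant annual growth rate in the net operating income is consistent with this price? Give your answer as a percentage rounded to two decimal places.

4.18%

P = D₁/(r−g) ⇒ g = r − D₁/P = 0.091 − €54,000.00/€1,097,487.23 = 0.041797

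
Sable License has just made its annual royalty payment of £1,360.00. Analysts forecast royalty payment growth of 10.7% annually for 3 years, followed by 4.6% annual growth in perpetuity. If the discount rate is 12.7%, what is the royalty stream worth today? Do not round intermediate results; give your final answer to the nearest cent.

£20580.86

D_1 = 1505.52000
D_2 = 1666.61064
D_3 = 1844.93798
Terminal value at year 3: TV = D_3×(1+g_2)/(r−g_2) = 1929.80513/0.081 = 23824.75464
P_0 = D_1/(1+r)^1 + D_2/(1+r)^2 + D_3/(1+r)^3 + TV/(1+r)^3
    = 1335.86513 + 1312.15856 + 1288.87269 + 16643.96096 = 20580.85735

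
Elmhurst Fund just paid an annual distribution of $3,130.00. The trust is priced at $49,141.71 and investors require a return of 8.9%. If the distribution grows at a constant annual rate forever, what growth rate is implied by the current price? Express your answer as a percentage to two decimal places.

2.38%

P = D₀(1+g)/(r−g) ⇒ P(r−g) = D₀(1+g) ⇒ g(P+D₀) = P·r − D₀
g = (P·r − D₀)/(P + D₀) = ($49,141.71×0.089 − $3,130.00) / ($49,141.71 + $3,130.00) = 0.023791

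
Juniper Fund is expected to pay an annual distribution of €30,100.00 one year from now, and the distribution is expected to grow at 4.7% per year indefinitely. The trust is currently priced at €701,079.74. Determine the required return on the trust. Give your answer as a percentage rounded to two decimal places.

P = D₁/(r − g) ⇒ r = D₁/P + g = €30,100.0000/€701,079.74 + 0.047 = 0.042934 + 0.047 = 0.089934

8.99%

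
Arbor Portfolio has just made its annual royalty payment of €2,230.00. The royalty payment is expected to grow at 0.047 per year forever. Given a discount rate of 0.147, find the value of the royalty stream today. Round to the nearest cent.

D₁ = D₀ × (1 + g) = €2,230.00 × 1.047 = €2,334.8100
Growing perpetuity: P = D₁ / (r − g) = €2,334.8100 / (0.147 − 0.047) = €23,348.10

€23348.10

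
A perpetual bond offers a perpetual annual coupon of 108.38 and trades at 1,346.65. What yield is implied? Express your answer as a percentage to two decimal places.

P = C/r ⇒ r = C/P = 108.38/1,346.65 = 0.080481

8.05%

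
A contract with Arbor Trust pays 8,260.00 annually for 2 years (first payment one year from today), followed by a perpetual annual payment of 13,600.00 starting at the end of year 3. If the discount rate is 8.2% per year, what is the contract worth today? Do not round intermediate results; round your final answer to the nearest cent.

156357.07

PV of 2-year annuity: 8,260.00 × [1 − (1+0.082)^−2] / 0.082 = 14689.47421
Perpetuity value at year 2: 13,600.00 / 0.082 = 165853.65854
PV of perpetuity: 165853.65854 / (1+0.082)^2 = 141667.59931
Total PV = 14689.47421 + 141667.59931 = 156357.07352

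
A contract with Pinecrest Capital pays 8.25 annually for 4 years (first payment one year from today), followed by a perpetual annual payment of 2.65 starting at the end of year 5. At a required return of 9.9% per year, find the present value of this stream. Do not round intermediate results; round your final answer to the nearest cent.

44.56

PV of 4-year annuity: 8.25 × [1 − (1+0.099)^−4] / 0.099 = 26.20810
Perpetuity value at year 4: 2.65 / 0.099 = 26.76768
PV of perpetuity: 26.76768 / (1+0.099)^4 = 18.34932
Total PV = 26.20810 + 18.34932 = 44.55742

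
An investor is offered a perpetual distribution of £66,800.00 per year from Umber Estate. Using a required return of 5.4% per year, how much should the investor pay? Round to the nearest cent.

£1237037.04

Level perpetuity: PV = C / r = £66,800.00 / 0.054 = £1,237,037.04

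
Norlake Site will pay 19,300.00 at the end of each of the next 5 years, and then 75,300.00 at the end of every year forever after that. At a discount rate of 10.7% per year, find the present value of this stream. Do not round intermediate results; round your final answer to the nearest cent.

495196.61

PV of 5-year annuity: 19,300.00 × [1 − (1+0.107)^−5] / 0.107 = 71872.41054
Perpetuity value at year 5: 75,300.00 / 0.107 = 703738.31776
PV of perpetuity: 703738.31776 / (1+0.107)^5 = 423324.19786
Total PV = 71872.41054 + 423324.19786 = 495196.60840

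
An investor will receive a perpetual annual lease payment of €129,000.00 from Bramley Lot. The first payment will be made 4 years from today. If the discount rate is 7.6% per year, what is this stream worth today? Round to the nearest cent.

Value at end of year 3: C / r = €129,000.00 / 0.076 = €1,697,368.4211
Discount to today: PV = €1,697,368.4211 / (1 + 0.076)^3 = €1,697,368.4211 / 1.245767 = €1,362,508.76

€1362508.76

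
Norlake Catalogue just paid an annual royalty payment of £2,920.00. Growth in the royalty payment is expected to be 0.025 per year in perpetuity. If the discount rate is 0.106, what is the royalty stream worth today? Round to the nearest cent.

£36950.62

D₁ = D₀ × (1 + g) = £2,920.00 × 1.025 = £2,993.0000
Growing perpetuity: P = D₁ / (r − g) = £2,993.0000 / (0.106 − 0.025) = £36,950.62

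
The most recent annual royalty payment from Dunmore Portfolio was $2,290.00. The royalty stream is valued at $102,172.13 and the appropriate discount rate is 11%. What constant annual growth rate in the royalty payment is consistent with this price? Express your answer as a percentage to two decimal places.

8.57%

P = D₀(1+g)/(r−g) ⇒ P(r−g) = D₀(1+g) ⇒ g(P+D₀) = P·r − D₀
g = (P·r − D₀)/(P + D₀) = ($102,172.13×0.11 − $2,290.00) / ($102,172.13 + $2,290.00) = 0.085667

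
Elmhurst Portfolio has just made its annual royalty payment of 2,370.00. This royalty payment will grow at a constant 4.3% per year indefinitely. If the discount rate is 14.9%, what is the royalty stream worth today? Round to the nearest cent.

D₁ = D₀ × (1 + g) = 2,370.00 × 1.043 = 2,471.9100
Growing perpetuity: P = D₁ / (r − g) = 2,471.9100 / (0.149 − 0.043) = 23,319.91

23319.91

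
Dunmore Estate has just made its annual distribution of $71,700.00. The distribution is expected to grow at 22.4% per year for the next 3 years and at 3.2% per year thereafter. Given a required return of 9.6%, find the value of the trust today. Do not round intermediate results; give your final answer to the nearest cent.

$1879759.86

D_1 = 87760.80000
D_2 = 107419.21920
D_3 = 131481.12430
Terminal value at year 3: TV = D_3×(1+g_2)/(r−g_2) = 135688.52028/0.064 = 2120133.12935
P_0 = D_1/(1+r)^1 + D_2/(1+r)^2 + D_3/(1+r)^3 + TV/(1+r)^3
    = 80073.72263 + 89425.39826 + 99869.24040 + 1610391.50139 = 1879759.86267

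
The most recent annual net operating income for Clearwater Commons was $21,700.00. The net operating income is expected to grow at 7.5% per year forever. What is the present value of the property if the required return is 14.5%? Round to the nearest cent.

D₁ = D₀ × (1 + g) = $21,700.00 × 1.075 = $23,327.5000
Growing perpetuity: P = D₁ / (r − g) = $23,327.5000 / (0.145 − 0.075) = $333,250.00

$333250.00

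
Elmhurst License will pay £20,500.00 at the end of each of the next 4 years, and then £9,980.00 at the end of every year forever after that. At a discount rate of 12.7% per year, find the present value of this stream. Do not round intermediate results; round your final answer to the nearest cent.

£110070.17

PV of 4-year annuity: £20,500.00 × [1 − (1+0.127)^−4] / 0.127 = 61358.71042
Perpetuity value at year 4: £9,980.00 / 0.127 = 78582.67717
PV of perpetuity: 78582.67717 / (1+0.127)^4 = 48711.46107
Total PV = 61358.71042 + 48711.46107 = 110070.17149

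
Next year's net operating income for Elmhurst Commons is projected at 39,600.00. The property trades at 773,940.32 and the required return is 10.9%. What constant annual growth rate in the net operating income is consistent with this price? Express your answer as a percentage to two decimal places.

P = D₁/(r−g) ⇒ g = r − D₁/P = 0.109 − 39,600.00/773,940.32 = 0.057833

5.78%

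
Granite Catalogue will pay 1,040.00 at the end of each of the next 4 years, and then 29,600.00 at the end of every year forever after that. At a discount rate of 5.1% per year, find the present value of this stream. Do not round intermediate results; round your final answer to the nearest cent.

PV of 4-year annuity: 1,040.00 × [1 − (1+0.051)^−4] / 0.051 = 3679.23822
Perpetuity value at year 4: 29,600.00 / 0.051 = 580392.15686
PV of perpetuity: 580392.15686 / (1+0.051)^4 = 475675.37677
Total PV = 3679.23822 + 475675.37677 = 479354.61499

479354.61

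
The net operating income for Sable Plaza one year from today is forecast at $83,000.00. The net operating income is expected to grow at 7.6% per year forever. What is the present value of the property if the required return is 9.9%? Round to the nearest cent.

$3608695.65

Growing perpetuity: P = D₁ / (r − g) = $83,000.0000 / (0.099 − 0.076) = $3,608,695.65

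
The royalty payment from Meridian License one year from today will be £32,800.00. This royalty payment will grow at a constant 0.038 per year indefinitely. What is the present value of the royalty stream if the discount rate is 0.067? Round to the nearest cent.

Growing perpetuity: P = D₁ / (r − g) = £32,800.0000 / (0.067 − 0.038) = £1,131,034.48

£1131034.48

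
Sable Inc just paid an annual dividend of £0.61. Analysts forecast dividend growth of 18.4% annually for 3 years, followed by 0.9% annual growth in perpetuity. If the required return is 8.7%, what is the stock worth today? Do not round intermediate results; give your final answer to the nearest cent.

D_1 = 0.72224
D_2 = 0.85513
D_3 = 1.01248
Terminal value at year 3: TV = D_3×(1+g_2)/(r−g_2) = 1.02159/0.078 = 13.09729
P_0 = D_1/(1+r)^1 + D_2/(1+r)^2 + D_3/(1+r)^3 + TV/(1+r)^3
    = 0.66443 + 0.72373 + 0.78831 + 10.19748 = 12.37395

£12.37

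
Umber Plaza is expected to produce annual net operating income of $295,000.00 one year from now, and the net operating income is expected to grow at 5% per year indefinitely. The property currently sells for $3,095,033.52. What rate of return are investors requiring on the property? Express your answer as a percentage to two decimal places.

P = D₁/(r − g) ⇒ r = D₁/P + g = $295,000.0000/$3,095,033.52 + 0.05 = 0.095314 + 0.05 = 0.145314

14.53%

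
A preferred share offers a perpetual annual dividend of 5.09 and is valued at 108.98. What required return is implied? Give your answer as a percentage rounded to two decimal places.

P = C/r ⇒ r = C/P = 5.09/108.98 = 0.046706

4.67%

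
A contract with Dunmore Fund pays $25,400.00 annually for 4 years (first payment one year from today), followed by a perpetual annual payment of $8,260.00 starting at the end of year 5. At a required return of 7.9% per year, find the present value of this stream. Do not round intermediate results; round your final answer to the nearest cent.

PV of 4-year annuity: $25,400.00 × [1 − (1+0.079)^−4] / 0.079 = 84315.62185
Perpetuity value at year 4: $8,260.00 / 0.079 = 104556.96203
PV of perpetuity: 104556.96203 / (1+0.079)^4 = 77137.78736
Total PV = 84315.62185 + 77137.78736 = 161453.40921

$161453.41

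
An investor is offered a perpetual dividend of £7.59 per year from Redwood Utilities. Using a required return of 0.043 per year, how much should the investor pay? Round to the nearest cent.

Level perpetuity: PV = C / r = £7.59 / 0.043 = £176.51

£176.51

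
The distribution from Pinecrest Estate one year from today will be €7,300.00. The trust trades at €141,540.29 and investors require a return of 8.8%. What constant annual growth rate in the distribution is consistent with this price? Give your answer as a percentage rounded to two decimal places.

P = D₁/(r−g) ⇒ g = r − D₁/P = 0.088 − €7,300.00/€141,540.29 = 0.036425

3.64%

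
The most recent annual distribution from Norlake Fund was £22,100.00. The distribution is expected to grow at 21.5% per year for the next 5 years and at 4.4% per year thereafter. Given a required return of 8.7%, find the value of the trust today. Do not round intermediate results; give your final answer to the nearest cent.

£1092409.11

D_1 = 26851.50000
D_2 = 32624.57250
D_3 = 39638.85559
D_4 = 48161.20954
D_5 = 58515.86959
Terminal value at year 5: TV = D_5×(1+g_2)/(r−g_2) = 61090.56785/0.043 = 1420710.88027
P_0 = D_1/(1+r)^1 + D_2/(1+r)^2 + D_3/(1+r)^3 + D_4/(1+r)^4 + D_5/(1+r)^5 + TV/(1+r)^5
    = 24702.39190 + 27611.22922 + 30862.59752 + 34496.83163 + 38559.01604 + 936177.04061 = 1092409.10693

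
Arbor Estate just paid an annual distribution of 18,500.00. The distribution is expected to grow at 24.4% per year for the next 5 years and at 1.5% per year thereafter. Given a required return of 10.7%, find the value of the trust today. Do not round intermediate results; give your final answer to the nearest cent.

498837.08

D_1 = 23014.00000
D_2 = 28629.41600
D_3 = 35614.99350
D_4 = 44305.05192
D_5 = 55115.48459
Terminal value at year 5: TV = D_5×(1+g_2)/(r−g_2) = 55942.21686/0.092 = 608067.57452
P_0 = D_1/(1+r)^1 + D_2/(1+r)^2 + D_3/(1+r)^3 + D_4/(1+r)^4 + D_5/(1+r)^5 + TV/(1+r)^5
    = 20789.52123 + 23362.38881 + 26253.66908 + 29502.76815 + 33153.96890 + 365774.76561 = 498837.08178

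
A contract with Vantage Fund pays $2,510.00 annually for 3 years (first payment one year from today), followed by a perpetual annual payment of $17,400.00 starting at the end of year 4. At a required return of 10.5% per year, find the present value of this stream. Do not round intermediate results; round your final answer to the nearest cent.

PV of 3-year annuity: $2,510.00 × [1 − (1+0.105)^−3] / 0.105 = 6187.45989
Perpetuity value at year 3: $17,400.00 / 0.105 = 165714.28571
PV of perpetuity: 165714.28571 / (1+0.105)^3 = 122821.13747
Total PV = 6187.45989 + 122821.13747 = 129008.59736

$129008.60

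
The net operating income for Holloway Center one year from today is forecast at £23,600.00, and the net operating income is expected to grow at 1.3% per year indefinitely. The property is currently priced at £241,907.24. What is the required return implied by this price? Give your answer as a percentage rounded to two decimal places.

11.06%

P = D₁/(r − g) ⇒ r = D₁/P + g = £23,600.0000/£241,907.24 + 0.013 = 0.097558 + 0.013 = 0.110558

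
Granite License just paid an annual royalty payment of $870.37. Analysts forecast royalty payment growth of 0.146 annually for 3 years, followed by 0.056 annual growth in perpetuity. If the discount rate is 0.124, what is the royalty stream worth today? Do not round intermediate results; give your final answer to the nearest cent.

$17040.30

D_1 = 997.44402
D_2 = 1143.07085
D_3 = 1309.95919
Terminal value at year 3: TV = D_3×(1+g_2)/(r−g_2) = 1383.31691/0.068 = 20342.89567
P_0 = D_1/(1+r)^1 + D_2/(1+r)^2 + D_3/(1+r)^3 + TV/(1+r)^3
    = 887.40571 + 904.77486 + 922.48398 + 14325.63356 = 17040.29811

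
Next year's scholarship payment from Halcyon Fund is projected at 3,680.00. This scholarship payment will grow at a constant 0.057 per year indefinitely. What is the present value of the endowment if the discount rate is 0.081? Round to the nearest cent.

153333.33

Growing perpetuity: P = D₁ / (r − g) = 3,680.0000 / (0.081 − 0.057) = 153,333.33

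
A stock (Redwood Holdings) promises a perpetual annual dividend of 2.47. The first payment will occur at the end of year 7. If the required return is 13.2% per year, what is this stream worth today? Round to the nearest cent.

Value at end of year 6: C / r = 2.47 / 0.132 = 18.7121
Discount to today: PV = 18.7121 / (1 + 0.132)^6 = 18.7121 / 2.104159 = 8.89

8.89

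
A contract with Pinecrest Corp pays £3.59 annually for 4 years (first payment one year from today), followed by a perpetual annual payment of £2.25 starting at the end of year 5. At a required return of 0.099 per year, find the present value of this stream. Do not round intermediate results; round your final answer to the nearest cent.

£26.98

PV of 4-year annuity: £3.59 × [1 − (1+0.099)^−4] / 0.099 = 11.40449
Perpetuity value at year 4: £2.25 / 0.099 = 22.72727
PV of perpetuity: 22.72727 / (1+0.099)^4 = 15.57961
Total PV = 11.40449 + 15.57961 = 26.98410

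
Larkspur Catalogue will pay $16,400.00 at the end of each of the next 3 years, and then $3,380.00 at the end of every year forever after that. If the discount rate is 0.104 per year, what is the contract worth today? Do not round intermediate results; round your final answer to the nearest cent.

PV of 3-year annuity: $16,400.00 × [1 − (1+0.104)^−3] / 0.104 = 40498.87142
Perpetuity value at year 3: $3,380.00 / 0.104 = 32500.00000
PV of perpetuity: 32500.00000 / (1+0.104)^3 = 24153.28138
Total PV = 40498.87142 + 24153.28138 = 64652.15279

$64652.15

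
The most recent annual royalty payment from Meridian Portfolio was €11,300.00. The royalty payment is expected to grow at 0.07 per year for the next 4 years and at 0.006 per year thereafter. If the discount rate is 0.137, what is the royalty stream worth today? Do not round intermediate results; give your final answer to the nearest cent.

D_1 = 12091.00000
D_2 = 12937.37000
D_3 = 13842.98590
D_4 = 14811.99491
Terminal value at year 4: TV = D_4×(1+g_2)/(r−g_2) = 14900.86688/0.131 = 113747.07544
P_0 = D_1/(1+r)^1 + D_2/(1+r)^2 + D_3/(1+r)^3 + D_4/(1+r)^4 + TV/(1+r)^4
    = 10634.12489 + 10007.48780 + 9417.77656 + 8862.81523 + 68061.00858 = 106983.21307

€106983.21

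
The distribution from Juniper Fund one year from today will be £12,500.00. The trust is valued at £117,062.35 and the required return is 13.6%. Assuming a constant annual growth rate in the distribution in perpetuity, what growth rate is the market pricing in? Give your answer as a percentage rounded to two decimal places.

2.92%

P = D₁/(r−g) ⇒ g = r − D₁/P = 0.136 − £12,500.00/£117,062.35 = 0.029219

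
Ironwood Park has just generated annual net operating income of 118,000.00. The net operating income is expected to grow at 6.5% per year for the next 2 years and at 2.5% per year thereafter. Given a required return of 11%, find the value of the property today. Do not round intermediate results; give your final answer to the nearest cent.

D_1 = 125670.00000
D_2 = 133838.55000
Terminal value at year 2: TV = D_2×(1+g_2)/(r−g_2) = 137184.51375/0.085 = 1613935.45588
P_0 = D_1/(1+r)^1 + D_2/(1+r)^2 + TV/(1+r)^2
    = 113216.21622 + 108626.36961 + 1309906.22180 = 1531748.80763

1531748.81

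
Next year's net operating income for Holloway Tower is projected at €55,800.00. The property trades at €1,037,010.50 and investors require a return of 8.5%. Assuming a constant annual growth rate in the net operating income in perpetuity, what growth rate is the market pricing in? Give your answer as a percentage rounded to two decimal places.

P = D₁/(r−g) ⇒ g = r − D₁/P = 0.085 − €55,800.00/€1,037,010.50 = 0.031191

3.12%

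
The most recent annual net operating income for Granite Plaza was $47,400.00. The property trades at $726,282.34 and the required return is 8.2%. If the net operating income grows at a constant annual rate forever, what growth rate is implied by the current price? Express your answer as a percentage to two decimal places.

1.57%

P = D₀(1+g)/(r−g) ⇒ P(r−g) = D₀(1+g) ⇒ g(P+D₀) = P·r − D₀
g = (P·r − D₀)/(P + D₀) = ($726,282.34×0.082 − $47,400.00) / ($726,282.34 + $47,400.00) = 0.015711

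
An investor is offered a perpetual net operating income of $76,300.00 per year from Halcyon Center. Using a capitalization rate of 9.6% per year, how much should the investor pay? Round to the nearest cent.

Level perpetuity: PV = C / r = $76,300.00 / 0.096 = $794,791.67

$794791.67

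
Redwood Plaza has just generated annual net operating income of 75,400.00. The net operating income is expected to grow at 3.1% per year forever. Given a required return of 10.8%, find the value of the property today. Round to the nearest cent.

1009576.62

D₁ = D₀ × (1 + g) = 75,400.00 × 1.031 = 77,737.4000
Growing perpetuity: P = D₁ / (r − g) = 77,737.4000 / (0.108 − 0.031) = 1,009,576.62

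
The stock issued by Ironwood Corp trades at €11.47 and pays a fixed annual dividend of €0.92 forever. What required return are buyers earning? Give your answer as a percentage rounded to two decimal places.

8.02%

P = C/r ⇒ r = C/P = €0.92/€11.47 = 0.080209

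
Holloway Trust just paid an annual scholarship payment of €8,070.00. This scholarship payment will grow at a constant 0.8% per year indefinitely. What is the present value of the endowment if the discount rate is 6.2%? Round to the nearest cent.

€150640.00

D₁ = D₀ × (1 + g) = €8,070.00 × 1.008 = €8,134.5600
Growing perpetuity: P = D₁ / (r − g) = €8,134.5600 / (0.062 − 0.008) = €150,640.00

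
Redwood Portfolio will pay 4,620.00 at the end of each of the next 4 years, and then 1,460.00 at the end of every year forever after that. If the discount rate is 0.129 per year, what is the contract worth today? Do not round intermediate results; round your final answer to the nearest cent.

20736.72

PV of 4-year annuity: 4,620.00 × [1 − (1+0.129)^−4] / 0.129 = 13770.65926
Perpetuity value at year 4: 1,460.00 / 0.129 = 11317.82946
PV of perpetuity: 11317.82946 / (1+0.129)^4 = 6966.06268
Total PV = 13770.65926 + 6966.06268 = 20736.72194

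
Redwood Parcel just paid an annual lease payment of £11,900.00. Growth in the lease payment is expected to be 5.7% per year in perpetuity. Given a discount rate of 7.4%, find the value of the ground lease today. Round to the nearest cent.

£739900.00

D₁ = D₀ × (1 + g) = £11,900.00 × 1.057 = £12,578.3000
Growing perpetuity: P = D₁ / (r − g) = £12,578.3000 / (0.074 − 0.057) = £739,900.00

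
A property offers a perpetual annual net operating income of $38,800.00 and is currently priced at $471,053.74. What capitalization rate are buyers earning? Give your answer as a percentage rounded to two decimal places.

8.24%

P = C/r ⇒ r = C/P = $38,800.00/$471,053.74 = 0.082369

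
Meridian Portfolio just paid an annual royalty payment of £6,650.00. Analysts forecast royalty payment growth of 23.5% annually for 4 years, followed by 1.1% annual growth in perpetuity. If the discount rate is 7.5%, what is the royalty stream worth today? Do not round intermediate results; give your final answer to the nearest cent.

£221073.47

D_1 = 8212.75000
D_2 = 10142.74625
D_3 = 12526.29162
D_4 = 15469.97015
Terminal value at year 4: TV = D_4×(1+g_2)/(r−g_2) = 15640.13982/0.064 = 244377.18470
P_0 = D_1/(1+r)^1 + D_2/(1+r)^2 + D_3/(1+r)^3 + D_4/(1+r)^4 + TV/(1+r)^4
    = 7639.76744 + 8776.84911 + 10083.17084 + 11583.92184 + 182989.76537 = 221073.47460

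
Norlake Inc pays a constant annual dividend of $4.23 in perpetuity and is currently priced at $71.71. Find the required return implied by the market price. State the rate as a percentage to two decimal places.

P = C/r ⇒ r = C/P = $4.23/$71.71 = 0.058988

5.90%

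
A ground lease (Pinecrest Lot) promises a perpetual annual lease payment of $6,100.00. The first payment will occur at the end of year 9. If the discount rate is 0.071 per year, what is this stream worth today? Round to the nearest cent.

$49631.31

Value at end of year 8: C / r = $6,100.00 / 0.071 = $85,915.4930
Discount to today: PV = $85,915.4930 / (1 + 0.071)^8 = $85,915.4930 / 1.731075 = $49,631.31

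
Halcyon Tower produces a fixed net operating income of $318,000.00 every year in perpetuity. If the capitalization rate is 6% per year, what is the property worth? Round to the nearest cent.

Level perpetuity: PV = C / r = $318,000.00 / 0.06 = $5,300,000.00

$5300000.00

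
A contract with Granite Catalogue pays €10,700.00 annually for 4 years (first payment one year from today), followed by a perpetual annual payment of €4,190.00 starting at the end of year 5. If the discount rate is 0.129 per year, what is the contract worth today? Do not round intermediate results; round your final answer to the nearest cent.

PV of 4-year annuity: €10,700.00 × [1 − (1+0.129)^−4] / 0.129 = 31893.08530
Perpetuity value at year 4: €4,190.00 / 0.129 = 32480.62016
PV of perpetuity: 32480.62016 / (1+0.129)^4 = 19991.64563
Total PV = 31893.08530 + 19991.64563 = 51884.73093

€51884.73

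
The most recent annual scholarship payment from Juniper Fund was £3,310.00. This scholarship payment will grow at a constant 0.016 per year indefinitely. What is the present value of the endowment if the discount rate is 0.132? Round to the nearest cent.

£28991.03

D₁ = D₀ × (1 + g) = £3,310.00 × 1.016 = £3,362.9600
Growing perpetuity: P = D₁ / (r − g) = £3,362.9600 / (0.132 − 0.016) = £28,991.03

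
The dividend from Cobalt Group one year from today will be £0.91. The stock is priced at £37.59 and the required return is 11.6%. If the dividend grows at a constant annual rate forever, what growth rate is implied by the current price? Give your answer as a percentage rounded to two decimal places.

9.18%

P = D₁/(r−g) ⇒ g = r − D₁/P = 0.116 − £0.91/£37.59 = 0.091791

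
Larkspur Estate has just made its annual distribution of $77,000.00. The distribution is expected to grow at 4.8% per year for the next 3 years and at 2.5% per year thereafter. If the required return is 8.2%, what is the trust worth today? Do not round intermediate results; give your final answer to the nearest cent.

D_1 = 80696.00000
D_2 = 84569.40800
D_3 = 88628.73958
Terminal value at year 3: TV = D_3×(1+g_2)/(r−g_2) = 90844.45807/0.057 = 1593762.42234
P_0 = D_1/(1+r)^1 + D_2/(1+r)^2 + D_3/(1+r)^3 + TV/(1+r)^3
    = 74580.40665 + 72236.84489 + 69966.92555 + 1258177.17002 = 1474961.34712

$1474961.35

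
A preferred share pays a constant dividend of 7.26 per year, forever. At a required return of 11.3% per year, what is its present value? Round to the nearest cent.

64.25

Level perpetuity: PV = C / r = 7.26 / 0.113 = 64.25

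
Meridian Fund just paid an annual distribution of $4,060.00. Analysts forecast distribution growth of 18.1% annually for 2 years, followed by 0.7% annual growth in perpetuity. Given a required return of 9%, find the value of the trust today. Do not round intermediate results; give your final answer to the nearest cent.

$66991.30

D_1 = 4794.86000
D_2 = 5662.72966
Terminal value at year 2: TV = D_2×(1+g_2)/(r−g_2) = 5702.36877/0.083 = 68703.23816
P_0 = D_1/(1+r)^1 + D_2/(1+r)^2 + TV/(1+r)^2
    = 4398.95413 + 4766.20626 + 57826.14104 = 66991.30143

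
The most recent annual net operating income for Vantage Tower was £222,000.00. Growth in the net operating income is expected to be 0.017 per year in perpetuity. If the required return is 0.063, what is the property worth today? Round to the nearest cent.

D₁ = D₀ × (1 + g) = £222,000.00 × 1.017 = £225,774.0000
Growing perpetuity: P = D₁ / (r − g) = £225,774.0000 / (0.063 − 0.017) = £4,908,130.43

£4908130.43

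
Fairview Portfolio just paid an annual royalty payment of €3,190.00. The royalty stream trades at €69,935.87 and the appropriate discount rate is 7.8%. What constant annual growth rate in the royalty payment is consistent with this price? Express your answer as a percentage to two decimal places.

P = D₀(1+g)/(r−g) ⇒ P(r−g) = D₀(1+g) ⇒ g(P+D₀) = P·r − D₀
g = (P·r − D₀)/(P + D₀) = (€69,935.87×0.078 − €3,190.00) / (€69,935.87 + €3,190.00) = 0.030974

3.10%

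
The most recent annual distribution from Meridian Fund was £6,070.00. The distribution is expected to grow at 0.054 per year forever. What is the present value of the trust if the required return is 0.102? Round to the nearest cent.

£133287.08

D₁ = D₀ × (1 + g) = £6,070.00 × 1.054 = £6,397.7800
Growing perpetuity: P = D₁ / (r − g) = £6,397.7800 / (0.102 − 0.054) = £133,287.08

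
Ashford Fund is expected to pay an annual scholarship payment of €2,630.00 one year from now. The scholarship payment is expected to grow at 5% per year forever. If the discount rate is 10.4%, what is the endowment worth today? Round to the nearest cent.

€48703.70

Growing perpetuity: P = D₁ / (r − g) = €2,630.0000 / (0.104 − 0.05) = €48,703.70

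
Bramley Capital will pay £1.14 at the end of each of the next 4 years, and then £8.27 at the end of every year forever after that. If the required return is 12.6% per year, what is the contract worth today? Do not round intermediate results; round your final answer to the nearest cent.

£44.25

PV of 4-year annuity: £1.14 × [1 − (1+0.126)^−4] / 0.126 = 3.41927
Perpetuity value at year 4: £8.27 / 0.126 = 65.63492
PV of perpetuity: 65.63492 / (1+0.126)^4 = 40.83019
Total PV = 3.41927 + 40.83019 = 44.24946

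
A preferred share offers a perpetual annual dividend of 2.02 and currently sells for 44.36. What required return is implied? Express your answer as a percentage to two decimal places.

P = C/r ⇒ r = C/P = 2.02/44.36 = 0.045537

4.55%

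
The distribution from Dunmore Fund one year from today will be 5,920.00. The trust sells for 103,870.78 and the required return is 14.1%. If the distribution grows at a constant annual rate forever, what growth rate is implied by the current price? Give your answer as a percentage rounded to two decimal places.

8.40%

P = D₁/(r−g) ⇒ g = r − D₁/P = 0.141 − 5,920.00/103,870.78 = 0.084006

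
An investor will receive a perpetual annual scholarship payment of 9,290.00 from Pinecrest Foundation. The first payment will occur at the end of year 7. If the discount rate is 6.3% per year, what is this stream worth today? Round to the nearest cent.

102205.81

Value at end of year 6: C / r = 9,290.00 / 0.063 = 147,460.3175
Discount to today: PV = 147,460.3175 / (1 + 0.063)^6 = 147,460.3175 / 1.442778 = 102,205.81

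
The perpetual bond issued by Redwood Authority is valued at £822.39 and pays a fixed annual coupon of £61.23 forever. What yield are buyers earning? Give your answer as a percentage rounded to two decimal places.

P = C/r ⇒ r = C/P = £61.23/£822.39 = 0.074454

7.45%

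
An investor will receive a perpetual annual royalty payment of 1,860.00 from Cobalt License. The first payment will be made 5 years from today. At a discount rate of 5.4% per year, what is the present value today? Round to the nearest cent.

27909.80

Value at end of year 4: C / r = 1,860.00 / 0.054 = 34,444.4444
Discount to today: PV = 34,444.4444 / (1 + 0.054)^4 = 34,444.4444 / 1.234134 = 27,909.80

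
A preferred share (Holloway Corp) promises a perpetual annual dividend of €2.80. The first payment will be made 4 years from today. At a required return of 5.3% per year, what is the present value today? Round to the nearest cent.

Value at end of year 3: C / r = €2.80 / 0.053 = €52.8302
Discount to today: PV = €52.8302 / (1 + 0.053)^3 = €52.8302 / 1.167576 = €45.25

€45.25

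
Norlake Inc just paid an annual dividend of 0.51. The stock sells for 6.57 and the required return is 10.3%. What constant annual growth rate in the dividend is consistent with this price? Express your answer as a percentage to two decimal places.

P = D₀(1+g)/(r−g) ⇒ P(r−g) = D₀(1+g) ⇒ g(P+D₀) = P·r − D₀
g = (P·r − D₀)/(P + D₀) = (6.57×0.103 − 0.51) / (6.57 + 0.51) = 0.023547

2.35%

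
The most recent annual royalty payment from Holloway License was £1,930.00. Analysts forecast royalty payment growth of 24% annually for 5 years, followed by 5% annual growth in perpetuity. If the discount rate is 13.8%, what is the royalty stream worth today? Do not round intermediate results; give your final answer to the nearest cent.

D_1 = 2393.20000
D_2 = 2967.56800
D_3 = 3679.78432
D_4 = 4562.93256
D_5 = 5658.03637
Terminal value at year 5: TV = D_5×(1+g_2)/(r−g_2) = 5940.93819/0.088 = 67510.66124
P_0 = D_1/(1+r)^1 + D_2/(1+r)^2 + D_3/(1+r)^3 + D_4/(1+r)^4 + D_5/(1+r)^5 + TV/(1+r)^5
    = 2102.98770 + 2291.48044 + 2496.86797 + 2720.66457 + 2964.52027 + 35372.11688 = 47948.63784

£47948.64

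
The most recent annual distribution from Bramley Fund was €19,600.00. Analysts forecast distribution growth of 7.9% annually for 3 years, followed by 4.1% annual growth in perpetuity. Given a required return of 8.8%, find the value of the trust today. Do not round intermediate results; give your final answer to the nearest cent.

D_1 = 21148.40000
D_2 = 22819.12360
D_3 = 24621.83436
Terminal value at year 3: TV = D_3×(1+g_2)/(r−g_2) = 25631.32957/0.047 = 545347.43773
P_0 = D_1/(1+r)^1 + D_2/(1+r)^2 + D_3/(1+r)^3 + TV/(1+r)^3
    = 19437.86765 + 19277.07646 + 19117.61535 + 423434.84216 = 481267.40162

€481267.40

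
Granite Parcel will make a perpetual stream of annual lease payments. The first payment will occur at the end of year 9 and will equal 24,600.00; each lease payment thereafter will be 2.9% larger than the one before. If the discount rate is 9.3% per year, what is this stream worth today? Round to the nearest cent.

Value at end of year 8: C₁ / (r − g) = 24,600.00 / (0.093 − 0.029) = 384,375.0000
Discount to today: PV = 384,375.0000 / (1 + 0.093)^8 = 384,375.0000 / 2.036861 = 188,709.53

188709.53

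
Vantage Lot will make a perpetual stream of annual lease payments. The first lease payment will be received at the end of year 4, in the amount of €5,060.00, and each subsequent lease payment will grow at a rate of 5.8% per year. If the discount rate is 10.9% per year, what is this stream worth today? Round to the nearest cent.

Value at end of year 3: C₁ / (r − g) = €5,060.00 / (0.109 − 0.058) = €99,215.6863
Discount to today: PV = €99,215.6863 / (1 + 0.109)^3 = €99,215.6863 / 1.363938 = €72,742.08

€72742.08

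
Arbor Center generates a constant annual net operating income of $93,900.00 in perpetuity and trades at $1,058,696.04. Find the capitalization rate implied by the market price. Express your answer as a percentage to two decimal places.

8.87%

P = C/r ⇒ r = C/P = $93,900.00/$1,058,696.04 = 0.088694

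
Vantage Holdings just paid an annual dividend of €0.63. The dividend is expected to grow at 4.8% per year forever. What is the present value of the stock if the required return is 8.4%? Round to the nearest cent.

€18.34

D₁ = D₀ × (1 + g) = €0.63 × 1.048 = €0.6602
Growing perpetuity: P = D₁ / (r − g) = €0.6602 / (0.084 − 0.048) = €18.34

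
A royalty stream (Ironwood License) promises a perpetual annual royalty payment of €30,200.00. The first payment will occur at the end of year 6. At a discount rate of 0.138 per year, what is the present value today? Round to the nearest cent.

Value at end of year 5: C / r = €30,200.00 / 0.138 = €218,840.5797
Discount to today: PV = €218,840.5797 / (1 + 0.138)^5 = €218,840.5797 / 1.908584 = €114,661.22

€114661.22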